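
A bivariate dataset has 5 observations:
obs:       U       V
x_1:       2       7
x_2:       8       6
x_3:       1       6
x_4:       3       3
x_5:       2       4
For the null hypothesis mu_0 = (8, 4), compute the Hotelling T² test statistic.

Step 1 — sample mean vector:
  mean(U) = (2 + 8 + 1 + 3 + 2) / 5 = 16/5 = 3.2
  mean(V) = (7 + 6 + 6 + 3 + 4) / 5 = 26/5 = 5.2
  x̄ = (3.2, 5.2),  deviation x̄ - mu_0 = (3.2, 5.2) - (8, 4) = (-4.8, 1.2).

Step 2 — sample covariance matrix, S[i,j] = (1/(n-1)) · Σ_k (x_{k,i} - mean_i) · (x_{k,j} - mean_j), divisor n-1 = 4:
  S[U,U] = ((-1.2)·(-1.2) + (4.8)·(4.8) + (-2.2)·(-2.2) + (-0.2)·(-0.2) + (-1.2)·(-1.2)) / 4 = 30.8/4 = 7.7
  S[U,V] = ((-1.2)·(1.8) + (4.8)·(0.8) + (-2.2)·(0.8) + (-0.2)·(-2.2) + (-1.2)·(-1.2)) / 4 = 1.8/4 = 0.45
  S[V,V] = ((1.8)·(1.8) + (0.8)·(0.8) + (0.8)·(0.8) + (-2.2)·(-2.2) + (-1.2)·(-1.2)) / 4 = 10.8/4 = 2.7
  S = [[7.7, 0.45],
 [0.45, 2.7]].

Step 3 — invert S. det(S) = 7.7·2.7 - (0.45)² = 20.5875.
  S^{-1} = (1/det) · [[d, -b], [-b, a]] = [[0.1311, -0.0219],
 [-0.0219, 0.374]].

Step 4 — quadratic form (x̄ - mu_0)^T · S^{-1} · (x̄ - mu_0):
  S^{-1} · (x̄ - mu_0) = (-0.6557, 0.5537),
  (x̄ - mu_0)^T · [...] = (-4.8)·(-0.6557) + (1.2)·(0.5537) = 3.812.

Step 5 — scale by n: T² = 5 · 3.812 = 19.0601.

T² ≈ 19.0601


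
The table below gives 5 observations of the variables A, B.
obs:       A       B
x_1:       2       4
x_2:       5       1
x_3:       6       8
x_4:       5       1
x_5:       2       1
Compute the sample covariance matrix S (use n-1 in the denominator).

Step 1 — column means:
  mean(A) = (2 + 5 + 6 + 5 + 2) / 5 = 20/5 = 4
  mean(B) = (4 + 1 + 8 + 1 + 1) / 5 = 15/5 = 3

Step 2 — sample covariance S[i,j] = (1/(n-1)) · Σ_k (x_{k,i} - mean_i) · (x_{k,j} - mean_j), with n-1 = 4.
  S[A,A] = ((-2)·(-2) + (1)·(1) + (2)·(2) + (1)·(1) + (-2)·(-2)) / 4 = 14/4 = 3.5
  S[A,B] = ((-2)·(1) + (1)·(-2) + (2)·(5) + (1)·(-2) + (-2)·(-2)) / 4 = 8/4 = 2
  S[B,B] = ((1)·(1) + (-2)·(-2) + (5)·(5) + (-2)·(-2) + (-2)·(-2)) / 4 = 38/4 = 9.5

S is symmetric (S[j,i] = S[i,j]). Assembling:

S = [[3.5, 2],
 [2, 9.5]]


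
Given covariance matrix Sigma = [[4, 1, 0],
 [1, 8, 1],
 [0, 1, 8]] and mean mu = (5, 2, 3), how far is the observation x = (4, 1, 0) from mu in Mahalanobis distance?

Step 1 — centre the observation: (x - mu) = (-1, -1, -3).

Step 2 — invert Sigma (cofactor / det for 3×3, or solve directly):
  Sigma^{-1} = [[0.2582, -0.0328, 0.0041],
 [-0.0328, 0.1311, -0.0164],
 [0.0041, -0.0164, 0.127]].

Step 3 — form the quadratic (x - mu)^T · Sigma^{-1} · (x - mu):
  Sigma^{-1} · (x - mu) = (-0.2377, -0.0492, -0.3689).
  (x - mu)^T · [Sigma^{-1} · (x - mu)] = (-1)·(-0.2377) + (-1)·(-0.0492) + (-3)·(-0.3689) = 1.3934.

Step 4 — take square root: d = √(1.3934) ≈ 1.1804.

d(x, mu) = √(1.3934) ≈ 1.1804


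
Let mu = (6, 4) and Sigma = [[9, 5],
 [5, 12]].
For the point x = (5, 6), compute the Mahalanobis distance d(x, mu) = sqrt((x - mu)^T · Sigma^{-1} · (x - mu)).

Step 1 — centre the observation: (x - mu) = (-1, 2).

Step 2 — invert Sigma. det(Sigma) = 9·12 - (5)² = 83.
  Sigma^{-1} = (1/det) · [[d, -b], [-b, a]] = [[0.1446, -0.0602],
 [-0.0602, 0.1084]].

Step 3 — form the quadratic (x - mu)^T · Sigma^{-1} · (x - mu):
  Sigma^{-1} · (x - mu) = (-0.2651, 0.2771).
  (x - mu)^T · [Sigma^{-1} · (x - mu)] = (-1)·(-0.2651) + (2)·(0.2771) = 0.8193.

Step 4 — take square root: d = √(0.8193) ≈ 0.9051.

d(x, mu) = √(0.8193) ≈ 0.9051


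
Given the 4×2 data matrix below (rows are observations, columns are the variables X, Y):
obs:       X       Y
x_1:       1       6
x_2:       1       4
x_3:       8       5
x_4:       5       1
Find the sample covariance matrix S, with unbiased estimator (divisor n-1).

Step 1 — column means:
  mean(X) = (1 + 1 + 8 + 5) / 4 = 15/4 = 3.75
  mean(Y) = (6 + 4 + 5 + 1) / 4 = 16/4 = 4

Step 2 — sample covariance S[i,j] = (1/(n-1)) · Σ_k (x_{k,i} - mean_i) · (x_{k,j} - mean_j), with n-1 = 3.
  S[X,X] = ((-2.75)·(-2.75) + (-2.75)·(-2.75) + (4.25)·(4.25) + (1.25)·(1.25)) / 3 = 34.75/3 = 11.5833
  S[X,Y] = ((-2.75)·(2) + (-2.75)·(0) + (4.25)·(1) + (1.25)·(-3)) / 3 = -5/3 = -1.6667
  S[Y,Y] = ((2)·(2) + (0)·(0) + (1)·(1) + (-3)·(-3)) / 3 = 14/3 = 4.6667

S is symmetric (S[j,i] = S[i,j]). Assembling:

S = [[11.5833, -1.6667],
 [-1.6667, 4.6667]]


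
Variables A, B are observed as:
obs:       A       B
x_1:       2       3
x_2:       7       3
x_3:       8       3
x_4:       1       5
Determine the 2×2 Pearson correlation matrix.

Step 1 — column means:
  mean(A) = (2 + 7 + 8 + 1) / 4 = 18/4 = 4.5
  mean(B) = (3 + 3 + 3 + 5) / 4 = 14/4 = 3.5

Step 2 — sample variances and covariances s[i,j] = (1/(n-1)) · Σ_k (x_{k,i} - mean_i) · (x_{k,j} - mean_j), with n-1 = 3:
  s[A,A] = ((-2.5)·(-2.5) + (2.5)·(2.5) + (3.5)·(3.5) + (-3.5)·(-3.5)) / 3 = 37/3 = 12.3333
  s[A,B] = ((-2.5)·(-0.5) + (2.5)·(-0.5) + (3.5)·(-0.5) + (-3.5)·(1.5)) / 3 = -7/3 = -2.3333
  s[B,B] = ((-0.5)·(-0.5) + (-0.5)·(-0.5) + (-0.5)·(-0.5) + (1.5)·(1.5)) / 3 = 3/3 = 1
  Sample standard deviations s_i = √(s[i,i]):
  s(A) = √(12.3333) = 3.5119
  s(B) = √(1) = 1

Step 3 — r_{ij} = s_{ij} / (s_i · s_j):
  r[A,A] = 1 (diagonal).
  r[A,B] = -2.3333 / (3.5119 · 1) = -2.3333 / 3.5119 = -0.6644
  r[B,B] = 1 (diagonal).

R is symmetric with unit diagonal. Assembling:

R = [[1, -0.6644],
 [-0.6644, 1]]


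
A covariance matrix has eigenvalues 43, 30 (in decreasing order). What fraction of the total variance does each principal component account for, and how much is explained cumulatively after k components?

Step 1 — total variance = trace(Sigma) = Σ λ_i = 43 + 30 = 73.

Step 2 — fraction explained by component i = λ_i / Σ λ:
  PC1: 43/73 = 0.589
  PC2: 30/73 = 0.411

Step 3 — cumulative fraction after k components = (λ_1 + ... + λ_k) / Σ λ:
  k = 1: 43/73 = 0.589
  k = 2: (43 + 30)/73 = 73/73 = 1

Summary (fraction, with percent):

explained: PC1 0.589 (58.9%), PC2 0.411 (41.1%);  cumulative: 0.589, 1


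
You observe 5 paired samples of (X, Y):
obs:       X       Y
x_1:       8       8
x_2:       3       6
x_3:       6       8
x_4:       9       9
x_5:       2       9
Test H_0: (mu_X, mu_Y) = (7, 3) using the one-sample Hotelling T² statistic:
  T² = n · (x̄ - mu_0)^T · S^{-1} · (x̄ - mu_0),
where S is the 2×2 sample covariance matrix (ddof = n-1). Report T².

Step 1 — sample mean vector:
  mean(X) = (8 + 3 + 6 + 9 + 2) / 5 = 28/5 = 5.6
  mean(Y) = (8 + 6 + 8 + 9 + 9) / 5 = 40/5 = 8
  x̄ = (5.6, 8),  deviation x̄ - mu_0 = (5.6, 8) - (7, 3) = (-1.4, 5).

Step 2 — sample covariance matrix, S[i,j] = (1/(n-1)) · Σ_k (x_{k,i} - mean_i) · (x_{k,j} - mean_j), divisor n-1 = 4:
  S[X,X] = ((2.4)·(2.4) + (-2.6)·(-2.6) + (0.4)·(0.4) + (3.4)·(3.4) + (-3.6)·(-3.6)) / 4 = 37.2/4 = 9.3
  S[X,Y] = ((2.4)·(0) + (-2.6)·(-2) + (0.4)·(0) + (3.4)·(1) + (-3.6)·(1)) / 4 = 5/4 = 1.25
  S[Y,Y] = ((0)·(0) + (-2)·(-2) + (0)·(0) + (1)·(1) + (1)·(1)) / 4 = 6/4 = 1.5
  S = [[9.3, 1.25],
 [1.25, 1.5]].

Step 3 — invert S. det(S) = 9.3·1.5 - (1.25)² = 12.3875.
  S^{-1} = (1/det) · [[d, -b], [-b, a]] = [[0.1211, -0.1009],
 [-0.1009, 0.7508]].

Step 4 — quadratic form (x̄ - mu_0)^T · S^{-1} · (x̄ - mu_0):
  S^{-1} · (x̄ - mu_0) = (-0.6741, 3.8951),
  (x̄ - mu_0)^T · [...] = (-1.4)·(-0.6741) + (5)·(3.8951) = 20.419.

Step 5 — scale by n: T² = 5 · 20.419 = 102.0949.

T² ≈ 102.0949


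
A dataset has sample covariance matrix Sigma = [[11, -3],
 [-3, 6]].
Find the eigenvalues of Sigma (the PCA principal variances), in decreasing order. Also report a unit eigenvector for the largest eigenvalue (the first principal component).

Step 1 — characteristic polynomial of 2×2 Sigma:
  det(Sigma - λI) = λ² - trace · λ + det = 0.
  trace = 11 + 6 = 17, det = 11·6 - (-3)² = 57.
Step 2 — discriminant:
  Δ = trace² - 4·det = 289 - 228 = 61.
Step 3 — eigenvalues:
  λ = (trace ± √Δ)/2 = (17 ± 7.8102)/2,
  λ_1 = 12.4051,  λ_2 = 4.5949.

Step 4 — unit eigenvector for λ_1: solve (Sigma - λ_1 I)v = 0. First row:
  (11 - 12.4051)·v_x + (-3)·v_y = 0, i.e. (-1.4051)·v_x + (-3)·v_y = 0,
  so v ∝ (b, λ_1 - a) = (-3, 1.4051); multiply by -1 so the first entry is positive: u = (3, -1.4051).
  ||u|| = √((3)² + (-1.4051)²) = √(10.9744) ≈ 3.3128,
  v_1 = u/||u|| ≈ (0.9056, -0.4242) (||v_1|| = 1).

λ_1 = 12.4051,  λ_2 = 4.5949;  v_1 ≈ (0.9056, -0.4242)


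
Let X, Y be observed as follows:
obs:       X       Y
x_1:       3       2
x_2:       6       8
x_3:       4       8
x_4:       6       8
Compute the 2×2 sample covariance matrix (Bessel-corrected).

Step 1 — column means:
  mean(X) = (3 + 6 + 4 + 6) / 4 = 19/4 = 4.75
  mean(Y) = (2 + 8 + 8 + 8) / 4 = 26/4 = 6.5

Step 2 — sample covariance S[i,j] = (1/(n-1)) · Σ_k (x_{k,i} - mean_i) · (x_{k,j} - mean_j), with n-1 = 3.
  S[X,X] = ((-1.75)·(-1.75) + (1.25)·(1.25) + (-0.75)·(-0.75) + (1.25)·(1.25)) / 3 = 6.75/3 = 2.25
  S[X,Y] = ((-1.75)·(-4.5) + (1.25)·(1.5) + (-0.75)·(1.5) + (1.25)·(1.5)) / 3 = 10.5/3 = 3.5
  S[Y,Y] = ((-4.5)·(-4.5) + (1.5)·(1.5) + (1.5)·(1.5) + (1.5)·(1.5)) / 3 = 27/3 = 9

S is symmetric (S[j,i] = S[i,j]). Assembling:

S = [[2.25, 3.5],
 [3.5, 9]]


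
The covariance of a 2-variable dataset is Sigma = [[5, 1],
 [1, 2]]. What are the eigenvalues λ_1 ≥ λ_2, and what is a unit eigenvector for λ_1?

Step 1 — characteristic polynomial of 2×2 Sigma:
  det(Sigma - λI) = λ² - trace · λ + det = 0.
  trace = 5 + 2 = 7, det = 5·2 - (1)² = 9.
Step 2 — discriminant:
  Δ = trace² - 4·det = 49 - 36 = 13.
Step 3 — eigenvalues:
  λ = (trace ± √Δ)/2 = (7 ± 3.6056)/2,
  λ_1 = 5.3028,  λ_2 = 1.6972.

Step 4 — unit eigenvector for λ_1: solve (Sigma - λ_1 I)v = 0. First row:
  (5 - 5.3028)·v_x + (1)·v_y = 0, i.e. (-0.3028)·v_x + (1)·v_y = 0,
  so v ∝ (b, λ_1 - a) = (1, 0.3028) = u.
  ||u|| = √((1)² + (0.3028)²) = √(1.0917) ≈ 1.0448,
  v_1 = u/||u|| ≈ (0.9571, 0.2898) (||v_1|| = 1).

λ_1 = 5.3028,  λ_2 = 1.6972;  v_1 ≈ (0.9571, 0.2898)


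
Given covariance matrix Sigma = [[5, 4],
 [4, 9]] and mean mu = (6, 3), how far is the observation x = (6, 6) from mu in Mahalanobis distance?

Step 1 — centre the observation: (x - mu) = (0, 3).

Step 2 — invert Sigma. det(Sigma) = 5·9 - (4)² = 29.
  Sigma^{-1} = (1/det) · [[d, -b], [-b, a]] = [[0.3103, -0.1379],
 [-0.1379, 0.1724]].

Step 3 — form the quadratic (x - mu)^T · Sigma^{-1} · (x - mu):
  Sigma^{-1} · (x - mu) = (-0.4138, 0.5172).
  (x - mu)^T · [Sigma^{-1} · (x - mu)] = (0)·(-0.4138) + (3)·(0.5172) = 1.5517.

Step 4 — take square root: d = √(1.5517) ≈ 1.2457.

d(x, mu) = √(1.5517) ≈ 1.2457


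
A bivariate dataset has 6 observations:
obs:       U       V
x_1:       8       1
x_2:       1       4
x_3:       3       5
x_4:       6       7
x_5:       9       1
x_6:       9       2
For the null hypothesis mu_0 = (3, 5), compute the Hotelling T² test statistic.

Step 1 — sample mean vector:
  mean(U) = (8 + 1 + 3 + 6 + 9 + 9) / 6 = 36/6 = 6
  mean(V) = (1 + 4 + 5 + 7 + 1 + 2) / 6 = 20/6 = 3.3333
  x̄ = (6, 3.3333),  deviation x̄ - mu_0 = (6, 3.3333) - (3, 5) = (3, -1.6667).

Step 2 — sample covariance matrix, S[i,j] = (1/(n-1)) · Σ_k (x_{k,i} - mean_i) · (x_{k,j} - mean_j), divisor n-1 = 5:
  S[U,U] = ((2)·(2) + (-5)·(-5) + (-3)·(-3) + (0)·(0) + (3)·(3) + (3)·(3)) / 5 = 56/5 = 11.2
  S[U,V] = ((2)·(-2.3333) + (-5)·(0.6667) + (-3)·(1.6667) + (0)·(3.6667) + (3)·(-2.3333) + (3)·(-1.3333)) / 5 = -24/5 = -4.8
  S[V,V] = ((-2.3333)·(-2.3333) + (0.6667)·(0.6667) + (1.6667)·(1.6667) + (3.6667)·(3.6667) + (-2.3333)·(-2.3333) + (-1.3333)·(-1.3333)) / 5 = 29.3333/5 = 5.8667
  S = [[11.2, -4.8],
 [-4.8, 5.8667]].

Step 3 — invert S. det(S) = 11.2·5.8667 - (-4.8)² = 42.6667.
  S^{-1} = (1/det) · [[d, -b], [-b, a]] = [[0.1375, 0.1125],
 [0.1125, 0.2625]].

Step 4 — quadratic form (x̄ - mu_0)^T · S^{-1} · (x̄ - mu_0):
  S^{-1} · (x̄ - mu_0) = (0.225, -0.1),
  (x̄ - mu_0)^T · [...] = (3)·(0.225) + (-1.6667)·(-0.1) = 0.8417.

Step 5 — scale by n: T² = 6 · 0.8417 = 5.05.

T² ≈ 5.05


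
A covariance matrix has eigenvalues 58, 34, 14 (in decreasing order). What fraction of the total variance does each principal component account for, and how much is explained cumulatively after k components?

Step 1 — total variance = trace(Sigma) = Σ λ_i = 58 + 34 + 14 = 106.

Step 2 — fraction explained by component i = λ_i / Σ λ:
  PC1: 58/106 = 0.5472
  PC2: 34/106 = 0.3208
  PC3: 14/106 = 0.1321

Step 3 — cumulative fraction after k components = (λ_1 + ... + λ_k) / Σ λ:
  k = 1: 58/106 = 0.5472
  k = 2: (58 + 34)/106 = 92/106 = 0.8679
  k = 3: (58 + 34 + 14)/106 = 106/106 = 1

Summary (fraction, with percent):

explained: PC1 0.5472 (54.72%), PC2 0.3208 (32.08%), PC3 0.1321 (13.21%);  cumulative: 0.5472, 0.8679, 1


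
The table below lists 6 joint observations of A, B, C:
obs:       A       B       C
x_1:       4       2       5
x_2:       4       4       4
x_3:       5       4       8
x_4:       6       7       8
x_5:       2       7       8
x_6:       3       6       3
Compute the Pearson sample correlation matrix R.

Step 1 — column means:
  mean(A) = (4 + 4 + 5 + 6 + 2 + 3) / 6 = 24/6 = 4
  mean(B) = (2 + 4 + 4 + 7 + 7 + 6) / 6 = 30/6 = 5
  mean(C) = (5 + 4 + 8 + 8 + 8 + 3) / 6 = 36/6 = 6

Step 2 — sample variances and covariances s[i,j] = (1/(n-1)) · Σ_k (x_{k,i} - mean_i) · (x_{k,j} - mean_j), with n-1 = 5:
  s[A,A] = ((0)·(0) + (0)·(0) + (1)·(1) + (2)·(2) + (-2)·(-2) + (-1)·(-1)) / 5 = 10/5 = 2
  s[A,B] = ((0)·(-3) + (0)·(-1) + (1)·(-1) + (2)·(2) + (-2)·(2) + (-1)·(1)) / 5 = -2/5 = -0.4
  s[A,C] = ((0)·(-1) + (0)·(-2) + (1)·(2) + (2)·(2) + (-2)·(2) + (-1)·(-3)) / 5 = 5/5 = 1
  s[B,B] = ((-3)·(-3) + (-1)·(-1) + (-1)·(-1) + (2)·(2) + (2)·(2) + (1)·(1)) / 5 = 20/5 = 4
  s[B,C] = ((-3)·(-1) + (-1)·(-2) + (-1)·(2) + (2)·(2) + (2)·(2) + (1)·(-3)) / 5 = 8/5 = 1.6
  s[C,C] = ((-1)·(-1) + (-2)·(-2) + (2)·(2) + (2)·(2) + (2)·(2) + (-3)·(-3)) / 5 = 26/5 = 5.2
  Sample standard deviations s_i = √(s[i,i]):
  s(A) = √(2) = 1.4142
  s(B) = √(4) = 2
  s(C) = √(5.2) = 2.2804

Step 3 — r_{ij} = s_{ij} / (s_i · s_j):
  r[A,A] = 1 (diagonal).
  r[A,B] = -0.4 / (1.4142 · 2) = -0.4 / 2.8284 = -0.1414
  r[A,C] = 1 / (1.4142 · 2.2804) = 1 / 3.2249 = 0.3101
  r[B,B] = 1 (diagonal).
  r[B,C] = 1.6 / (2 · 2.2804) = 1.6 / 4.5607 = 0.3508
  r[C,C] = 1 (diagonal).

R is symmetric with unit diagonal. Assembling:

R = [[1, -0.1414, 0.3101],
 [-0.1414, 1, 0.3508],
 [0.3101, 0.3508, 1]]


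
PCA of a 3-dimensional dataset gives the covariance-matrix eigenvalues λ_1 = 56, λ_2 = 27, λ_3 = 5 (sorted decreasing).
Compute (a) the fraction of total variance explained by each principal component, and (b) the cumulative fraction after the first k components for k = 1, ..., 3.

Step 1 — total variance = trace(Sigma) = Σ λ_i = 56 + 27 + 5 = 88.

Step 2 — fraction explained by component i = λ_i / Σ λ:
  PC1: 56/88 = 0.6364
  PC2: 27/88 = 0.3068
  PC3: 5/88 = 0.0568

Step 3 — cumulative fraction after k components = (λ_1 + ... + λ_k) / Σ λ:
  k = 1: 56/88 = 0.6364
  k = 2: (56 + 27)/88 = 83/88 = 0.9432
  k = 3: (56 + 27 + 5)/88 = 88/88 = 1

Summary (fraction, with percent):

explained: PC1 0.6364 (63.64%), PC2 0.3068 (30.68%), PC3 0.0568 (5.68%);  cumulative: 0.6364, 0.9432, 1


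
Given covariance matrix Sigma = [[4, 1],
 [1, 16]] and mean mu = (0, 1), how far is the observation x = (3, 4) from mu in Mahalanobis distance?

Step 1 — centre the observation: (x - mu) = (3, 3).

Step 2 — invert Sigma. det(Sigma) = 4·16 - (1)² = 63.
  Sigma^{-1} = (1/det) · [[d, -b], [-b, a]] = [[0.254, -0.0159],
 [-0.0159, 0.0635]].

Step 3 — form the quadratic (x - mu)^T · Sigma^{-1} · (x - mu):
  Sigma^{-1} · (x - mu) = (0.7143, 0.1429).
  (x - mu)^T · [Sigma^{-1} · (x - mu)] = (3)·(0.7143) + (3)·(0.1429) = 2.5714.

Step 4 — take square root: d = √(2.5714) ≈ 1.6036.

d(x, mu) = √(2.5714) ≈ 1.6036


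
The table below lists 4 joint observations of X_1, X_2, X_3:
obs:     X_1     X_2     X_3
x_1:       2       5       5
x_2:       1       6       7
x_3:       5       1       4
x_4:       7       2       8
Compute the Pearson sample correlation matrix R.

Step 1 — column means:
  mean(X_1) = (2 + 1 + 5 + 7) / 4 = 15/4 = 3.75
  mean(X_2) = (5 + 6 + 1 + 2) / 4 = 14/4 = 3.5
  mean(X_3) = (5 + 7 + 4 + 8) / 4 = 24/4 = 6

Step 2 — sample variances and covariances s[i,j] = (1/(n-1)) · Σ_k (x_{k,i} - mean_i) · (x_{k,j} - mean_j), with n-1 = 3:
  s[X_1,X_1] = ((-1.75)·(-1.75) + (-2.75)·(-2.75) + (1.25)·(1.25) + (3.25)·(3.25)) / 3 = 22.75/3 = 7.5833
  s[X_1,X_2] = ((-1.75)·(1.5) + (-2.75)·(2.5) + (1.25)·(-2.5) + (3.25)·(-1.5)) / 3 = -17.5/3 = -5.8333
  s[X_1,X_3] = ((-1.75)·(-1) + (-2.75)·(1) + (1.25)·(-2) + (3.25)·(2)) / 3 = 3/3 = 1
  s[X_2,X_2] = ((1.5)·(1.5) + (2.5)·(2.5) + (-2.5)·(-2.5) + (-1.5)·(-1.5)) / 3 = 17/3 = 5.6667
  s[X_2,X_3] = ((1.5)·(-1) + (2.5)·(1) + (-2.5)·(-2) + (-1.5)·(2)) / 3 = 3/3 = 1
  s[X_3,X_3] = ((-1)·(-1) + (1)·(1) + (-2)·(-2) + (2)·(2)) / 3 = 10/3 = 3.3333
  Sample standard deviations s_i = √(s[i,i]):
  s(X_1) = √(7.5833) = 2.7538
  s(X_2) = √(5.6667) = 2.3805
  s(X_3) = √(3.3333) = 1.8257

Step 3 — r_{ij} = s_{ij} / (s_i · s_j):
  r[X_1,X_1] = 1 (diagonal).
  r[X_1,X_2] = -5.8333 / (2.7538 · 2.3805) = -5.8333 / 6.5553 = -0.8899
  r[X_1,X_3] = 1 / (2.7538 · 1.8257) = 1 / 5.0277 = 0.1989
  r[X_2,X_2] = 1 (diagonal).
  r[X_2,X_3] = 1 / (2.3805 · 1.8257) = 1 / 4.3461 = 0.2301
  r[X_3,X_3] = 1 (diagonal).

R is symmetric with unit diagonal. Assembling:

R = [[1, -0.8899, 0.1989],
 [-0.8899, 1, 0.2301],
 [0.1989, 0.2301, 1]]


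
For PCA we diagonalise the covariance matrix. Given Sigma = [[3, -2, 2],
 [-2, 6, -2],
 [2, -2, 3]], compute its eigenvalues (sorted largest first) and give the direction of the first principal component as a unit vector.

Step 1 — characteristic polynomial p(λ) = det(λI - Sigma) = λ³ - tr·λ² + c_1·λ - det, where tr = trace, c_1 = sum of the principal 2×2 minors, det = det(Sigma):
  tr = 3 + 6 + 3 = 12,
  c_1 = (3·6 - (-2)²) + (3·3 - (2)²) + (6·3 - (-2)²) = 14 + 5 + 14 = 33,
  det = 3·(6·3 - (-2)²) - (-2)·((-2)·3 - (-2)·(2)) + (2)·((-2)·(-2) - 6·(2)) = 3·(14) - (-2)·(-2) + (2)·(-8) = 22.
  So p(λ) = λ³ - 12λ² + 33λ - 22.
Step 2 — look for an integer root (rational root theorem: any rational root is an integer divisor of 22). Testing λ = 1:
  p(1) = 1 - 12 + 33 - 22 = 0  ✓
  Dividing out (λ - 1): p(λ) = (λ - 1)(λ² - 11λ + 22).
Step 3 — remaining eigenvalues from the quadratic λ² - 11λ + 22 = 0:
  Δ = 11² - 4·22 = 121 - 88 = 33,  λ = (11 ± √33)/2 = (11 ± 5.7446)/2 ≈ 8.3723 or 2.6277.
  Sorted: λ_1 = 8.3723,  λ_2 = 2.6277,  λ_3 = 1  (check: sum = 12 = tr ✓).

Step 4 — unit eigenvector for λ_1 ≈ 8.3723: v spans the null space of (Sigma - λ_1 I), whose rows are
  r_1 = (-5.3723, -2, 2),  r_2 = (-2, -2.3723, -2),  r_3 = (2, -2, -5.3723).
  v is orthogonal to every row, so take v ∝ r_1 × r_2 = ((-2)·(-2) - (2)·(-2.3723), (2)·(-2) - (-5.3723)·(-2), (-5.3723)·(-2.3723) - (-2)·(-2)) ≈ (8.7446, -14.7446, 8.7446).
  Let u = (8.7446, -14.7446, 8.7446).
  ||u|| = √((8.7446)² + (-14.7446)² + (8.7446)²) = √(370.3369) ≈ 19.2441,  v_1 = u/||u|| ≈ (0.4544, -0.7662, 0.4544) (||v_1|| = 1).

λ_1 = 8.3723,  λ_2 = 2.6277,  λ_3 = 1;  v_1 ≈ (0.4544, -0.7662, 0.4544)


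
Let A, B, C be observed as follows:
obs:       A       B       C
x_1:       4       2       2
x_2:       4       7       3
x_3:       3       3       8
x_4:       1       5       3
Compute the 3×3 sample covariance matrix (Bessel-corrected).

Step 1 — column means:
  mean(A) = (4 + 4 + 3 + 1) / 4 = 12/4 = 3
  mean(B) = (2 + 7 + 3 + 5) / 4 = 17/4 = 4.25
  mean(C) = (2 + 3 + 8 + 3) / 4 = 16/4 = 4

Step 2 — sample covariance S[i,j] = (1/(n-1)) · Σ_k (x_{k,i} - mean_i) · (x_{k,j} - mean_j), with n-1 = 3.
  S[A,A] = ((1)·(1) + (1)·(1) + (0)·(0) + (-2)·(-2)) / 3 = 6/3 = 2
  S[A,B] = ((1)·(-2.25) + (1)·(2.75) + (0)·(-1.25) + (-2)·(0.75)) / 3 = -1/3 = -0.3333
  S[A,C] = ((1)·(-2) + (1)·(-1) + (0)·(4) + (-2)·(-1)) / 3 = -1/3 = -0.3333
  S[B,B] = ((-2.25)·(-2.25) + (2.75)·(2.75) + (-1.25)·(-1.25) + (0.75)·(0.75)) / 3 = 14.75/3 = 4.9167
  S[B,C] = ((-2.25)·(-2) + (2.75)·(-1) + (-1.25)·(4) + (0.75)·(-1)) / 3 = -4/3 = -1.3333
  S[C,C] = ((-2)·(-2) + (-1)·(-1) + (4)·(4) + (-1)·(-1)) / 3 = 22/3 = 7.3333

S is symmetric (S[j,i] = S[i,j]). Assembling:

S = [[2, -0.3333, -0.3333],
 [-0.3333, 4.9167, -1.3333],
 [-0.3333, -1.3333, 7.3333]]


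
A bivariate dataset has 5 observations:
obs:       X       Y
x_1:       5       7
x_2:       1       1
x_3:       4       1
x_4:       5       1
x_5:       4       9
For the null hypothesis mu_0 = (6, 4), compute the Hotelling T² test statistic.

Step 1 — sample mean vector:
  mean(X) = (5 + 1 + 4 + 5 + 4) / 5 = 19/5 = 3.8
  mean(Y) = (7 + 1 + 1 + 1 + 9) / 5 = 19/5 = 3.8
  x̄ = (3.8, 3.8),  deviation x̄ - mu_0 = (3.8, 3.8) - (6, 4) = (-2.2, -0.2).

Step 2 — sample covariance matrix, S[i,j] = (1/(n-1)) · Σ_k (x_{k,i} - mean_i) · (x_{k,j} - mean_j), divisor n-1 = 4:
  S[X,X] = ((1.2)·(1.2) + (-2.8)·(-2.8) + (0.2)·(0.2) + (1.2)·(1.2) + (0.2)·(0.2)) / 4 = 10.8/4 = 2.7
  S[X,Y] = ((1.2)·(3.2) + (-2.8)·(-2.8) + (0.2)·(-2.8) + (1.2)·(-2.8) + (0.2)·(5.2)) / 4 = 8.8/4 = 2.2
  S[Y,Y] = ((3.2)·(3.2) + (-2.8)·(-2.8) + (-2.8)·(-2.8) + (-2.8)·(-2.8) + (5.2)·(5.2)) / 4 = 60.8/4 = 15.2
  S = [[2.7, 2.2],
 [2.2, 15.2]].

Step 3 — invert S. det(S) = 2.7·15.2 - (2.2)² = 36.2.
  S^{-1} = (1/det) · [[d, -b], [-b, a]] = [[0.4199, -0.0608],
 [-0.0608, 0.0746]].

Step 4 — quadratic form (x̄ - mu_0)^T · S^{-1} · (x̄ - mu_0):
  S^{-1} · (x̄ - mu_0) = (-0.9116, 0.1188),
  (x̄ - mu_0)^T · [...] = (-2.2)·(-0.9116) + (-0.2)·(0.1188) = 1.9818.

Step 5 — scale by n: T² = 5 · 1.9818 = 9.9088.

T² ≈ 9.9088


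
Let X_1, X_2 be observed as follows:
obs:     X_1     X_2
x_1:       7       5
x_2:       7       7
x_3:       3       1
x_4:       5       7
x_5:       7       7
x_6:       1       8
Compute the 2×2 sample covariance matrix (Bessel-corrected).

Step 1 — column means:
  mean(X_1) = (7 + 7 + 3 + 5 + 7 + 1) / 6 = 30/6 = 5
  mean(X_2) = (5 + 7 + 1 + 7 + 7 + 8) / 6 = 35/6 = 5.8333

Step 2 — sample covariance S[i,j] = (1/(n-1)) · Σ_k (x_{k,i} - mean_i) · (x_{k,j} - mean_j), with n-1 = 5.
  S[X_1,X_1] = ((2)·(2) + (2)·(2) + (-2)·(-2) + (0)·(0) + (2)·(2) + (-4)·(-4)) / 5 = 32/5 = 6.4
  S[X_1,X_2] = ((2)·(-0.8333) + (2)·(1.1667) + (-2)·(-4.8333) + (0)·(1.1667) + (2)·(1.1667) + (-4)·(2.1667)) / 5 = 4/5 = 0.8
  S[X_2,X_2] = ((-0.8333)·(-0.8333) + (1.1667)·(1.1667) + (-4.8333)·(-4.8333) + (1.1667)·(1.1667) + (1.1667)·(1.1667) + (2.1667)·(2.1667)) / 5 = 32.8333/5 = 6.5667

S is symmetric (S[j,i] = S[i,j]). Assembling:

S = [[6.4, 0.8],
 [0.8, 6.5667]]


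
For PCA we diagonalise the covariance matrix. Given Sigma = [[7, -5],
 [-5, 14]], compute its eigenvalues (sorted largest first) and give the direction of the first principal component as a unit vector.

Step 1 — characteristic polynomial of 2×2 Sigma:
  det(Sigma - λI) = λ² - trace · λ + det = 0.
  trace = 7 + 14 = 21, det = 7·14 - (-5)² = 73.
Step 2 — discriminant:
  Δ = trace² - 4·det = 441 - 292 = 149.
Step 3 — eigenvalues:
  λ = (trace ± √Δ)/2 = (21 ± 12.2066)/2,
  λ_1 = 16.6033,  λ_2 = 4.3967.

Step 4 — unit eigenvector for λ_1: solve (Sigma - λ_1 I)v = 0. First row:
  (7 - 16.6033)·v_x + (-5)·v_y = 0, i.e. (-9.6033)·v_x + (-5)·v_y = 0,
  so v ∝ (b, λ_1 - a) = (-5, 9.6033); multiply by -1 so the first entry is positive: u = (5, -9.6033).
  ||u|| = √((5)² + (-9.6033)²) = √(117.2229) ≈ 10.827,
  v_1 = u/||u|| ≈ (0.4618, -0.887) (||v_1|| = 1).

λ_1 = 16.6033,  λ_2 = 4.3967;  v_1 ≈ (0.4618, -0.887)


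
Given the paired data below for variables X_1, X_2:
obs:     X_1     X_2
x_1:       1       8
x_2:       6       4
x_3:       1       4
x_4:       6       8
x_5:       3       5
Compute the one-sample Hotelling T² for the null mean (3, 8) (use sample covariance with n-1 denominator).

Step 1 — sample mean vector:
  mean(X_1) = (1 + 6 + 1 + 6 + 3) / 5 = 17/5 = 3.4
  mean(X_2) = (8 + 4 + 4 + 8 + 5) / 5 = 29/5 = 5.8
  x̄ = (3.4, 5.8),  deviation x̄ - mu_0 = (3.4, 5.8) - (3, 8) = (0.4, -2.2).

Step 2 — sample covariance matrix, S[i,j] = (1/(n-1)) · Σ_k (x_{k,i} - mean_i) · (x_{k,j} - mean_j), divisor n-1 = 4:
  S[X_1,X_1] = ((-2.4)·(-2.4) + (2.6)·(2.6) + (-2.4)·(-2.4) + (2.6)·(2.6) + (-0.4)·(-0.4)) / 4 = 25.2/4 = 6.3
  S[X_1,X_2] = ((-2.4)·(2.2) + (2.6)·(-1.8) + (-2.4)·(-1.8) + (2.6)·(2.2) + (-0.4)·(-0.8)) / 4 = 0.4/4 = 0.1
  S[X_2,X_2] = ((2.2)·(2.2) + (-1.8)·(-1.8) + (-1.8)·(-1.8) + (2.2)·(2.2) + (-0.8)·(-0.8)) / 4 = 16.8/4 = 4.2
  S = [[6.3, 0.1],
 [0.1, 4.2]].

Step 3 — invert S. det(S) = 6.3·4.2 - (0.1)² = 26.45.
  S^{-1} = (1/det) · [[d, -b], [-b, a]] = [[0.1588, -0.0038],
 [-0.0038, 0.2382]].

Step 4 — quadratic form (x̄ - mu_0)^T · S^{-1} · (x̄ - mu_0):
  S^{-1} · (x̄ - mu_0) = (0.0718, -0.5255),
  (x̄ - mu_0)^T · [...] = (0.4)·(0.0718) + (-2.2)·(-0.5255) = 1.1849.

Step 5 — scale by n: T² = 5 · 1.1849 = 5.9244.

T² ≈ 5.9244


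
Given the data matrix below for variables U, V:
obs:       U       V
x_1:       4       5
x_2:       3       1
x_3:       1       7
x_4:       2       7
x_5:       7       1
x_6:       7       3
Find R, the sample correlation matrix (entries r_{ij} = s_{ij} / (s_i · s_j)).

Step 1 — column means:
  mean(U) = (4 + 3 + 1 + 2 + 7 + 7) / 6 = 24/6 = 4
  mean(V) = (5 + 1 + 7 + 7 + 1 + 3) / 6 = 24/6 = 4

Step 2 — sample variances and covariances s[i,j] = (1/(n-1)) · Σ_k (x_{k,i} - mean_i) · (x_{k,j} - mean_j), with n-1 = 5:
  s[U,U] = ((0)·(0) + (-1)·(-1) + (-3)·(-3) + (-2)·(-2) + (3)·(3) + (3)·(3)) / 5 = 32/5 = 6.4
  s[U,V] = ((0)·(1) + (-1)·(-3) + (-3)·(3) + (-2)·(3) + (3)·(-3) + (3)·(-1)) / 5 = -24/5 = -4.8
  s[V,V] = ((1)·(1) + (-3)·(-3) + (3)·(3) + (3)·(3) + (-3)·(-3) + (-1)·(-1)) / 5 = 38/5 = 7.6
  Sample standard deviations s_i = √(s[i,i]):
  s(U) = √(6.4) = 2.5298
  s(V) = √(7.6) = 2.7568

Step 3 — r_{ij} = s_{ij} / (s_i · s_j):
  r[U,U] = 1 (diagonal).
  r[U,V] = -4.8 / (2.5298 · 2.7568) = -4.8 / 6.9742 = -0.6882
  r[V,V] = 1 (diagonal).

R is symmetric with unit diagonal. Assembling:

R = [[1, -0.6882],
 [-0.6882, 1]]


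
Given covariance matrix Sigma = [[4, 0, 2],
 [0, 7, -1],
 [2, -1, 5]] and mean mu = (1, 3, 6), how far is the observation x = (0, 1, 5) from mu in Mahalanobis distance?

Step 1 — centre the observation: (x - mu) = (-1, -2, -1).

Step 2 — invert Sigma (cofactor / det for 3×3, or solve directly):
  Sigma^{-1} = [[0.3148, -0.0185, -0.1296],
 [-0.0185, 0.1481, 0.037],
 [-0.1296, 0.037, 0.2593]].

Step 3 — form the quadratic (x - mu)^T · Sigma^{-1} · (x - mu):
  Sigma^{-1} · (x - mu) = (-0.1481, -0.3148, -0.2037).
  (x - mu)^T · [Sigma^{-1} · (x - mu)] = (-1)·(-0.1481) + (-2)·(-0.3148) + (-1)·(-0.2037) = 0.9815.

Step 4 — take square root: d = √(0.9815) ≈ 0.9907.

d(x, mu) = √(0.9815) ≈ 0.9907


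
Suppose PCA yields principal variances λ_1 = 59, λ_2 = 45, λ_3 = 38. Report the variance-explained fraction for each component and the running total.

Step 1 — total variance = trace(Sigma) = Σ λ_i = 59 + 45 + 38 = 142.

Step 2 — fraction explained by component i = λ_i / Σ λ:
  PC1: 59/142 = 0.4155
  PC2: 45/142 = 0.3169
  PC3: 38/142 = 0.2676

Step 3 — cumulative fraction after k components = (λ_1 + ... + λ_k) / Σ λ:
  k = 1: 59/142 = 0.4155
  k = 2: (59 + 45)/142 = 104/142 = 0.7324
  k = 3: (59 + 45 + 38)/142 = 142/142 = 1

Summary (fraction, with percent):

explained: PC1 0.4155 (41.55%), PC2 0.3169 (31.69%), PC3 0.2676 (26.76%);  cumulative: 0.4155, 0.7324, 1


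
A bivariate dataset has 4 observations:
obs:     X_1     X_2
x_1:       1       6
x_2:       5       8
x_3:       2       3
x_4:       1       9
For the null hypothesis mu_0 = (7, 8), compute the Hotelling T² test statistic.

Step 1 — sample mean vector:
  mean(X_1) = (1 + 5 + 2 + 1) / 4 = 9/4 = 2.25
  mean(X_2) = (6 + 8 + 3 + 9) / 4 = 26/4 = 6.5
  x̄ = (2.25, 6.5),  deviation x̄ - mu_0 = (2.25, 6.5) - (7, 8) = (-4.75, -1.5).

Step 2 — sample covariance matrix, S[i,j] = (1/(n-1)) · Σ_k (x_{k,i} - mean_i) · (x_{k,j} - mean_j), divisor n-1 = 3:
  S[X_1,X_1] = ((-1.25)·(-1.25) + (2.75)·(2.75) + (-0.25)·(-0.25) + (-1.25)·(-1.25)) / 3 = 10.75/3 = 3.5833
  S[X_1,X_2] = ((-1.25)·(-0.5) + (2.75)·(1.5) + (-0.25)·(-3.5) + (-1.25)·(2.5)) / 3 = 2.5/3 = 0.8333
  S[X_2,X_2] = ((-0.5)·(-0.5) + (1.5)·(1.5) + (-3.5)·(-3.5) + (2.5)·(2.5)) / 3 = 21/3 = 7
  S = [[3.5833, 0.8333],
 [0.8333, 7]].

Step 3 — invert S. det(S) = 3.5833·7 - (0.8333)² = 24.3889.
  S^{-1} = (1/det) · [[d, -b], [-b, a]] = [[0.287, -0.0342],
 [-0.0342, 0.1469]].

Step 4 — quadratic form (x̄ - mu_0)^T · S^{-1} · (x̄ - mu_0):
  S^{-1} · (x̄ - mu_0) = (-1.3121, -0.0581),
  (x̄ - mu_0)^T · [...] = (-4.75)·(-1.3121) + (-1.5)·(-0.0581) = 6.3195.

Step 5 — scale by n: T² = 4 · 6.3195 = 25.2779.

T² ≈ 25.2779


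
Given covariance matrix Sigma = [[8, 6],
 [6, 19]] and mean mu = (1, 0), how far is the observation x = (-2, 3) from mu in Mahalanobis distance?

Step 1 — centre the observation: (x - mu) = (-3, 3).

Step 2 — invert Sigma. det(Sigma) = 8·19 - (6)² = 116.
  Sigma^{-1} = (1/det) · [[d, -b], [-b, a]] = [[0.1638, -0.0517],
 [-0.0517, 0.069]].

Step 3 — form the quadratic (x - mu)^T · Sigma^{-1} · (x - mu):
  Sigma^{-1} · (x - mu) = (-0.6466, 0.3621).
  (x - mu)^T · [Sigma^{-1} · (x - mu)] = (-3)·(-0.6466) + (3)·(0.3621) = 3.0259.

Step 4 — take square root: d = √(3.0259) ≈ 1.7395.

d(x, mu) = √(3.0259) ≈ 1.7395


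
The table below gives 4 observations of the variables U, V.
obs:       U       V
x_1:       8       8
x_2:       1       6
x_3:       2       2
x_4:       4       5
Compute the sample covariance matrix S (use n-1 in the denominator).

Step 1 — column means:
  mean(U) = (8 + 1 + 2 + 4) / 4 = 15/4 = 3.75
  mean(V) = (8 + 6 + 2 + 5) / 4 = 21/4 = 5.25

Step 2 — sample covariance S[i,j] = (1/(n-1)) · Σ_k (x_{k,i} - mean_i) · (x_{k,j} - mean_j), with n-1 = 3.
  S[U,U] = ((4.25)·(4.25) + (-2.75)·(-2.75) + (-1.75)·(-1.75) + (0.25)·(0.25)) / 3 = 28.75/3 = 9.5833
  S[U,V] = ((4.25)·(2.75) + (-2.75)·(0.75) + (-1.75)·(-3.25) + (0.25)·(-0.25)) / 3 = 15.25/3 = 5.0833
  S[V,V] = ((2.75)·(2.75) + (0.75)·(0.75) + (-3.25)·(-3.25) + (-0.25)·(-0.25)) / 3 = 18.75/3 = 6.25

S is symmetric (S[j,i] = S[i,j]). Assembling:

S = [[9.5833, 5.0833],
 [5.0833, 6.25]]


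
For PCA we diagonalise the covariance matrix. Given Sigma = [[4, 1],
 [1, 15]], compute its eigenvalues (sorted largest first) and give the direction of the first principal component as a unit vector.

Step 1 — characteristic polynomial of 2×2 Sigma:
  det(Sigma - λI) = λ² - trace · λ + det = 0.
  trace = 4 + 15 = 19, det = 4·15 - (1)² = 59.
Step 2 — discriminant:
  Δ = trace² - 4·det = 361 - 236 = 125.
Step 3 — eigenvalues:
  λ = (trace ± √Δ)/2 = (19 ± 11.1803)/2,
  λ_1 = 15.0902,  λ_2 = 3.9098.

Step 4 — unit eigenvector for λ_1: solve (Sigma - λ_1 I)v = 0. First row:
  (4 - 15.0902)·v_x + (1)·v_y = 0, i.e. (-11.0902)·v_x + (1)·v_y = 0,
  so v ∝ (b, λ_1 - a) = (1, 11.0902) = u.
  ||u|| = √((1)² + (11.0902)²) = √(123.9919) ≈ 11.1352,
  v_1 = u/||u|| ≈ (0.0898, 0.996) (||v_1|| = 1).

λ_1 = 15.0902,  λ_2 = 3.9098;  v_1 ≈ (0.0898, 0.996)


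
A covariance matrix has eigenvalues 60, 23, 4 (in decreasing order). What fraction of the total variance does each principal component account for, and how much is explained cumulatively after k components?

Step 1 — total variance = trace(Sigma) = Σ λ_i = 60 + 23 + 4 = 87.

Step 2 — fraction explained by component i = λ_i / Σ λ:
  PC1: 60/87 = 0.6897
  PC2: 23/87 = 0.2644
  PC3: 4/87 = 0.046

Step 3 — cumulative fraction after k components = (λ_1 + ... + λ_k) / Σ λ:
  k = 1: 60/87 = 0.6897
  k = 2: (60 + 23)/87 = 83/87 = 0.954
  k = 3: (60 + 23 + 4)/87 = 87/87 = 1

Summary (fraction, with percent):

explained: PC1 0.6897 (68.97%), PC2 0.2644 (26.44%), PC3 0.046 (4.6%);  cumulative: 0.6897, 0.954, 1


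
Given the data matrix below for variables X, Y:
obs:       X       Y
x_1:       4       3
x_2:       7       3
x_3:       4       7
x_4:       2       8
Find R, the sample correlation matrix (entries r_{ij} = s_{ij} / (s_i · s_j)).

Step 1 — column means:
  mean(X) = (4 + 7 + 4 + 2) / 4 = 17/4 = 4.25
  mean(Y) = (3 + 3 + 7 + 8) / 4 = 21/4 = 5.25

Step 2 — sample variances and covariances s[i,j] = (1/(n-1)) · Σ_k (x_{k,i} - mean_i) · (x_{k,j} - mean_j), with n-1 = 3:
  s[X,X] = ((-0.25)·(-0.25) + (2.75)·(2.75) + (-0.25)·(-0.25) + (-2.25)·(-2.25)) / 3 = 12.75/3 = 4.25
  s[X,Y] = ((-0.25)·(-2.25) + (2.75)·(-2.25) + (-0.25)·(1.75) + (-2.25)·(2.75)) / 3 = -12.25/3 = -4.0833
  s[Y,Y] = ((-2.25)·(-2.25) + (-2.25)·(-2.25) + (1.75)·(1.75) + (2.75)·(2.75)) / 3 = 20.75/3 = 6.9167
  Sample standard deviations s_i = √(s[i,i]):
  s(X) = √(4.25) = 2.0616
  s(Y) = √(6.9167) = 2.63

Step 3 — r_{ij} = s_{ij} / (s_i · s_j):
  r[X,X] = 1 (diagonal).
  r[X,Y] = -4.0833 / (2.0616 · 2.63) = -4.0833 / 5.4218 = -0.7531
  r[Y,Y] = 1 (diagonal).

R is symmetric with unit diagonal. Assembling:

R = [[1, -0.7531],
 [-0.7531, 1]]


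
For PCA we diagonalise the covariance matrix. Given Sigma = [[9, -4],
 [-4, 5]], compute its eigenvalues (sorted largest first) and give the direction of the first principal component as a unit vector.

Step 1 — characteristic polynomial of 2×2 Sigma:
  det(Sigma - λI) = λ² - trace · λ + det = 0.
  trace = 9 + 5 = 14, det = 9·5 - (-4)² = 29.
Step 2 — discriminant:
  Δ = trace² - 4·det = 196 - 116 = 80.
Step 3 — eigenvalues:
  λ = (trace ± √Δ)/2 = (14 ± 8.9443)/2,
  λ_1 = 11.4721,  λ_2 = 2.5279.

Step 4 — unit eigenvector for λ_1: solve (Sigma - λ_1 I)v = 0. First row:
  (9 - 11.4721)·v_x + (-4)·v_y = 0, i.e. (-2.4721)·v_x + (-4)·v_y = 0,
  so v ∝ (b, λ_1 - a) = (-4, 2.4721); multiply by -1 so the first entry is positive: u = (4, -2.4721).
  ||u|| = √((4)² + (-2.4721)²) = √(22.1115) ≈ 4.7023,
  v_1 = u/||u|| ≈ (0.8507, -0.5257) (||v_1|| = 1).

λ_1 = 11.4721,  λ_2 = 2.5279;  v_1 ≈ (0.8507, -0.5257)


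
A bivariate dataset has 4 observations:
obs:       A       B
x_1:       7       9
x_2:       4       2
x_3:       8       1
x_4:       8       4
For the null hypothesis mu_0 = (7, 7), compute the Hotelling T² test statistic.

Step 1 — sample mean vector:
  mean(A) = (7 + 4 + 8 + 8) / 4 = 27/4 = 6.75
  mean(B) = (9 + 2 + 1 + 4) / 4 = 16/4 = 4
  x̄ = (6.75, 4),  deviation x̄ - mu_0 = (6.75, 4) - (7, 7) = (-0.25, -3).

Step 2 — sample covariance matrix, S[i,j] = (1/(n-1)) · Σ_k (x_{k,i} - mean_i) · (x_{k,j} - mean_j), divisor n-1 = 3:
  S[A,A] = ((0.25)·(0.25) + (-2.75)·(-2.75) + (1.25)·(1.25) + (1.25)·(1.25)) / 3 = 10.75/3 = 3.5833
  S[A,B] = ((0.25)·(5) + (-2.75)·(-2) + (1.25)·(-3) + (1.25)·(0)) / 3 = 3/3 = 1
  S[B,B] = ((5)·(5) + (-2)·(-2) + (-3)·(-3) + (0)·(0)) / 3 = 38/3 = 12.6667
  S = [[3.5833, 1],
 [1, 12.6667]].

Step 3 — invert S. det(S) = 3.5833·12.6667 - (1)² = 44.3889.
  S^{-1} = (1/det) · [[d, -b], [-b, a]] = [[0.2854, -0.0225],
 [-0.0225, 0.0807]].

Step 4 — quadratic form (x̄ - mu_0)^T · S^{-1} · (x̄ - mu_0):
  S^{-1} · (x̄ - mu_0) = (-0.0038, -0.2365),
  (x̄ - mu_0)^T · [...] = (-0.25)·(-0.0038) + (-3)·(-0.2365) = 0.7106.

Step 5 — scale by n: T² = 4 · 0.7106 = 2.8423.

T² ≈ 2.8423


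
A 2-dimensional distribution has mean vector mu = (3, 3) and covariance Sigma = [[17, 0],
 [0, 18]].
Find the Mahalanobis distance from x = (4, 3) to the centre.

Step 1 — centre the observation: (x - mu) = (1, 0).

Step 2 — invert Sigma. det(Sigma) = 17·18 - (0)² = 306.
  Sigma^{-1} = (1/det) · [[d, -b], [-b, a]] = [[0.0588, 0],
 [0, 0.0556]].

Step 3 — form the quadratic (x - mu)^T · Sigma^{-1} · (x - mu):
  Sigma^{-1} · (x - mu) = (0.0588, 0).
  (x - mu)^T · [Sigma^{-1} · (x - mu)] = (1)·(0.0588) + (0)·(0) = 0.0588.

Step 4 — take square root: d = √(0.0588) ≈ 0.2425.

d(x, mu) = √(0.0588) ≈ 0.2425


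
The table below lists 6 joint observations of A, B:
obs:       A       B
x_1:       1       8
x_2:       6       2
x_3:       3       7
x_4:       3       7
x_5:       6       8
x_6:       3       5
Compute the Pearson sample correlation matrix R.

Step 1 — column means:
  mean(A) = (1 + 6 + 3 + 3 + 6 + 3) / 6 = 22/6 = 3.6667
  mean(B) = (8 + 2 + 7 + 7 + 8 + 5) / 6 = 37/6 = 6.1667

Step 2 — sample variances and covariances s[i,j] = (1/(n-1)) · Σ_k (x_{k,i} - mean_i) · (x_{k,j} - mean_j), with n-1 = 5:
  s[A,A] = ((-2.6667)·(-2.6667) + (2.3333)·(2.3333) + (-0.6667)·(-0.6667) + (-0.6667)·(-0.6667) + (2.3333)·(2.3333) + (-0.6667)·(-0.6667)) / 5 = 19.3333/5 = 3.8667
  s[A,B] = ((-2.6667)·(1.8333) + (2.3333)·(-4.1667) + (-0.6667)·(0.8333) + (-0.6667)·(0.8333) + (2.3333)·(1.8333) + (-0.6667)·(-1.1667)) / 5 = -10.6667/5 = -2.1333
  s[B,B] = ((1.8333)·(1.8333) + (-4.1667)·(-4.1667) + (0.8333)·(0.8333) + (0.8333)·(0.8333) + (1.8333)·(1.8333) + (-1.1667)·(-1.1667)) / 5 = 26.8333/5 = 5.3667
  Sample standard deviations s_i = √(s[i,i]):
  s(A) = √(3.8667) = 1.9664
  s(B) = √(5.3667) = 2.3166

Step 3 — r_{ij} = s_{ij} / (s_i · s_j):
  r[A,A] = 1 (diagonal).
  r[A,B] = -2.1333 / (1.9664 · 2.3166) = -2.1333 / 4.5553 = -0.4683
  r[B,B] = 1 (diagonal).

R is symmetric with unit diagonal. Assembling:

R = [[1, -0.4683],
 [-0.4683, 1]]


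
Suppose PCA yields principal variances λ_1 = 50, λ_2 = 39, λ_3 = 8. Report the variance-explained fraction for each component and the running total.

Step 1 — total variance = trace(Sigma) = Σ λ_i = 50 + 39 + 8 = 97.

Step 2 — fraction explained by component i = λ_i / Σ λ:
  PC1: 50/97 = 0.5155
  PC2: 39/97 = 0.4021
  PC3: 8/97 = 0.0825

Step 3 — cumulative fraction after k components = (λ_1 + ... + λ_k) / Σ λ:
  k = 1: 50/97 = 0.5155
  k = 2: (50 + 39)/97 = 89/97 = 0.9175
  k = 3: (50 + 39 + 8)/97 = 97/97 = 1

Summary (fraction, with percent):

explained: PC1 0.5155 (51.55%), PC2 0.4021 (40.21%), PC3 0.0825 (8.25%);  cumulative: 0.5155, 0.9175, 1


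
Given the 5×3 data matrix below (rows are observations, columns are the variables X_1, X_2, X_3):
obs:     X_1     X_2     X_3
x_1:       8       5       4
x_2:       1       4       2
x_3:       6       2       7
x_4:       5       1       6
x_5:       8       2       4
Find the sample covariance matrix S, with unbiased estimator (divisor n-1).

Step 1 — column means:
  mean(X_1) = (8 + 1 + 6 + 5 + 8) / 5 = 28/5 = 5.6
  mean(X_2) = (5 + 4 + 2 + 1 + 2) / 5 = 14/5 = 2.8
  mean(X_3) = (4 + 2 + 7 + 6 + 4) / 5 = 23/5 = 4.6

Step 2 — sample covariance S[i,j] = (1/(n-1)) · Σ_k (x_{k,i} - mean_i) · (x_{k,j} - mean_j), with n-1 = 4.
  S[X_1,X_1] = ((2.4)·(2.4) + (-4.6)·(-4.6) + (0.4)·(0.4) + (-0.6)·(-0.6) + (2.4)·(2.4)) / 4 = 33.2/4 = 8.3
  S[X_1,X_2] = ((2.4)·(2.2) + (-4.6)·(1.2) + (0.4)·(-0.8) + (-0.6)·(-1.8) + (2.4)·(-0.8)) / 4 = -1.4/4 = -0.35
  S[X_1,X_3] = ((2.4)·(-0.6) + (-4.6)·(-2.6) + (0.4)·(2.4) + (-0.6)·(1.4) + (2.4)·(-0.6)) / 4 = 9.2/4 = 2.3
  S[X_2,X_2] = ((2.2)·(2.2) + (1.2)·(1.2) + (-0.8)·(-0.8) + (-1.8)·(-1.8) + (-0.8)·(-0.8)) / 4 = 10.8/4 = 2.7
  S[X_2,X_3] = ((2.2)·(-0.6) + (1.2)·(-2.6) + (-0.8)·(2.4) + (-1.8)·(1.4) + (-0.8)·(-0.6)) / 4 = -8.4/4 = -2.1
  S[X_3,X_3] = ((-0.6)·(-0.6) + (-2.6)·(-2.6) + (2.4)·(2.4) + (1.4)·(1.4) + (-0.6)·(-0.6)) / 4 = 15.2/4 = 3.8

S is symmetric (S[j,i] = S[i,j]). Assembling:

S = [[8.3, -0.35, 2.3],
 [-0.35, 2.7, -2.1],
 [2.3, -2.1, 3.8]]


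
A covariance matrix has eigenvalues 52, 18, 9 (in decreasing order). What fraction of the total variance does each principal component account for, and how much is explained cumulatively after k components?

Step 1 — total variance = trace(Sigma) = Σ λ_i = 52 + 18 + 9 = 79.

Step 2 — fraction explained by component i = λ_i / Σ λ:
  PC1: 52/79 = 0.6582
  PC2: 18/79 = 0.2278
  PC3: 9/79 = 0.1139

Step 3 — cumulative fraction after k components = (λ_1 + ... + λ_k) / Σ λ:
  k = 1: 52/79 = 0.6582
  k = 2: (52 + 18)/79 = 70/79 = 0.8861
  k = 3: (52 + 18 + 9)/79 = 79/79 = 1

Summary (fraction, with percent):

explained: PC1 0.6582 (65.82%), PC2 0.2278 (22.78%), PC3 0.1139 (11.39%);  cumulative: 0.6582, 0.8861, 1
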